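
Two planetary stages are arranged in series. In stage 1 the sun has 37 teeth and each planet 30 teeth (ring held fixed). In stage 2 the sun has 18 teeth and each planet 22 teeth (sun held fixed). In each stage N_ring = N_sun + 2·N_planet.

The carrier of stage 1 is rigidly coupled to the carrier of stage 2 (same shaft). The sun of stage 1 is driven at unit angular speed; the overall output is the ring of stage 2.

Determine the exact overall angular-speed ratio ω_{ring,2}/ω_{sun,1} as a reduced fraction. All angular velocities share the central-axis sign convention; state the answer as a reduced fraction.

740/2077

Stage 1: N_ring = 37 + 2·30 = 97
Stage 1: 37(ω_s−ω_c) = −97(ω_r−ω_c),  ω_r=0, ω_s=1
Stage 1: 37(1−ω_c) = −97(0−ω_c)  ⇒  134ω_c = 37  ⇒  ω_c = 37/134
  ⇒ ω_c¹/ω_s¹ = 37/134
Stage 2: N_ring = 18 + 2·22 = 62
Stage 2: 18(ω_s−ω_c) = −62(ω_r−ω_c),  ω_s=0, ω_c=1
Stage 2: ω_r = 1 − (18/62)(0−1) = 40/31
  ⇒ ω_r²/ω_c² = 40/31
Coupling ω_c² = ω_c¹ ⇒ overall = 37/134 × 40/31 = 740/2077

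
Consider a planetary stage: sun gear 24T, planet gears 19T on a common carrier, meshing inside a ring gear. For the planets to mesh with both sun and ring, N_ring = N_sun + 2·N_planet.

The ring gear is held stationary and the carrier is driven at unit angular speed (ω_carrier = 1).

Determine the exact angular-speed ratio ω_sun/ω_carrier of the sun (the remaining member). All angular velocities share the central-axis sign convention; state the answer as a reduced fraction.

43/12

N_ring = 24 + 2·19 = 62
24(ω_s−ω_c) = −62(ω_r−ω_c),  ω_r=0, ω_c=1
ω_s = 1 − (62/24)(0−1) = 43/12
ω_s/ω_c = 43/12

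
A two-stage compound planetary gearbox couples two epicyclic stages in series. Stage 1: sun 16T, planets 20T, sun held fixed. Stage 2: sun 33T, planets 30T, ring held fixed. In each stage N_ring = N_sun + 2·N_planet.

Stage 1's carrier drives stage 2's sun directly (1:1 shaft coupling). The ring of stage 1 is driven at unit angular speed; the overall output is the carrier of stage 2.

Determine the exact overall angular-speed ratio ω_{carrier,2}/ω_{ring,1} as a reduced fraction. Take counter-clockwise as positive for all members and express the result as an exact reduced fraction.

Stage 1: N_ring = 16 + 2·20 = 56
Stage 1: 16(ω_s−ω_c) = −56(ω_r−ω_c),  ω_s=0, ω_r=1
Stage 1: 16(0−ω_c) = −56(1−ω_c)  ⇒  72ω_c = 56  ⇒  ω_c = 7/9
  ⇒ ω_c¹/ω_r¹ = 7/9
Stage 2: N_ring = 33 + 2·30 = 93
Stage 2: 33(ω_s−ω_c) = −93(ω_r−ω_c),  ω_r=0, ω_s=1
Stage 2: 33(1−ω_c) = −93(0−ω_c)  ⇒  126ω_c = 33  ⇒  ω_c = 11/42
  ⇒ ω_c²/ω_s² = 11/42
Coupling ω_s² = ω_c¹ ⇒ overall = 7/9 × 11/42 = 11/54

11/54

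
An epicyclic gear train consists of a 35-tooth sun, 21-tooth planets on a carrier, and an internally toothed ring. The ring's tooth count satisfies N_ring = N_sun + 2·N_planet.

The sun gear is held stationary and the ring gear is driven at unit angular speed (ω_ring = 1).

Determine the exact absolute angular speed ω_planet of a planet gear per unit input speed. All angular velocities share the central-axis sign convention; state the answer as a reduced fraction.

11/6

N_ring = 35 + 2·21 = 77
35(ω_s−ω_c) = −77(ω_r−ω_c),  ω_s=0, ω_r=1
35(0−ω_c) = −77(1−ω_c)  ⇒  112ω_c = 77  ⇒  ω_c = 11/16
sun–planet: 35·(0−11/16) = −21·(ω_p−ω_c)  ⇒  ω_p−ω_c = −(35/21)·(-11/16) = 55/48
ω_p = 11/16 + 55/48 = 11/6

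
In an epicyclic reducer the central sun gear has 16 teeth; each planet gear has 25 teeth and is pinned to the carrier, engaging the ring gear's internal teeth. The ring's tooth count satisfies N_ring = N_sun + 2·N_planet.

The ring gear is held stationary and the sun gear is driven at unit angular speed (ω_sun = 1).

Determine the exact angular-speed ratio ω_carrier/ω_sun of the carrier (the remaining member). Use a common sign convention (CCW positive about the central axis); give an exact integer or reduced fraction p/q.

N_ring = 16 + 2·25 = 66
16(ω_s−ω_c) = −66(ω_r−ω_c),  ω_r=0, ω_s=1
16(1−ω_c) = −66(0−ω_c)  ⇒  82ω_c = 16  ⇒  ω_c = 8/41
ω_c/ω_s = 8/41

8/41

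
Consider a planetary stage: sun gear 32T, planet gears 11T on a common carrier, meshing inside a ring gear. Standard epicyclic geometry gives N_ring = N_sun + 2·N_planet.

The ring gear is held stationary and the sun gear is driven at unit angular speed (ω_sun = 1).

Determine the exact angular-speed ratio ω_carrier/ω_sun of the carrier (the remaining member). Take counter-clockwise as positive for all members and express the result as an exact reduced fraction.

16/43

N_ring = 32 + 2·11 = 54
32(ω_s−ω_c) = −54(ω_r−ω_c),  ω_r=0, ω_s=1
32(1−ω_c) = −54(0−ω_c)  ⇒  86ω_c = 32  ⇒  ω_c = 16/43
ω_c/ω_s = 16/43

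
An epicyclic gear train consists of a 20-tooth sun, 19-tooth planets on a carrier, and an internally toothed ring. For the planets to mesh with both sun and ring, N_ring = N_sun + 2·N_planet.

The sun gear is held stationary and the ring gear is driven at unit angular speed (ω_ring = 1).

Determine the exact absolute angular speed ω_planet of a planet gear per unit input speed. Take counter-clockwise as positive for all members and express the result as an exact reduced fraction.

29/19

N_ring = 20 + 2·19 = 58
20(ω_s−ω_c) = −58(ω_r−ω_c),  ω_s=0, ω_r=1
20(0−ω_c) = −58(1−ω_c)  ⇒  78ω_c = 58  ⇒  ω_c = 29/39
sun–planet: 20·(0−29/39) = −19·(ω_p−ω_c)  ⇒  ω_p−ω_c = −(20/19)·(-29/39) = 580/741
ω_p = 29/39 + 580/741 = 29/19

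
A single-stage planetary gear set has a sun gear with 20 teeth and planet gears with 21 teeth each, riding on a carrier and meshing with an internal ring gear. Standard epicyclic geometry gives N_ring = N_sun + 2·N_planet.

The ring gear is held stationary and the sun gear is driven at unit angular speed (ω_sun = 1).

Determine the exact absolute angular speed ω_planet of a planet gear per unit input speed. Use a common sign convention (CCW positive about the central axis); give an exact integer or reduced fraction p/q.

N_ring = 20 + 2·21 = 62
20(ω_s−ω_c) = −62(ω_r−ω_c),  ω_r=0, ω_s=1
20(1−ω_c) = −62(0−ω_c)  ⇒  82ω_c = 20  ⇒  ω_c = 10/41
sun–planet: 20·(1−10/41) = −21·(ω_p−ω_c)  ⇒  ω_p−ω_c = −(20/21)·(31/41) = -620/861
ω_p = 10/41 − 620/861 = -10/21

-10/21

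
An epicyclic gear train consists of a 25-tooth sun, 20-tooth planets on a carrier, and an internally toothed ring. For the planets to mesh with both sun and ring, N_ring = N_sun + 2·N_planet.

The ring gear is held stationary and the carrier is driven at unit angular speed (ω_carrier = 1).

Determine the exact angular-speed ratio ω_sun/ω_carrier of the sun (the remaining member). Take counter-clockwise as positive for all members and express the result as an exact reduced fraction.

18/5

N_ring = 25 + 2·20 = 65
25(ω_s−ω_c) = −65(ω_r−ω_c),  ω_r=0, ω_c=1
ω_s = 1 − (65/25)(0−1) = 18/5
ω_s/ω_c = 18/5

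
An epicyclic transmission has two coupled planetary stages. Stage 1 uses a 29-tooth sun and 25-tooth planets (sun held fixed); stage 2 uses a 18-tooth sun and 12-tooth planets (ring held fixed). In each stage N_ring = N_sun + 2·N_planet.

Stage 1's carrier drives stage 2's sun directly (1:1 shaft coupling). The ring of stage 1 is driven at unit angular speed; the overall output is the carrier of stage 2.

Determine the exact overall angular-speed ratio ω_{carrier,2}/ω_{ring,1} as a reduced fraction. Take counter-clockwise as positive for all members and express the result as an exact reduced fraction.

79/360

Stage 1: N_ring = 29 + 2·25 = 79
Stage 1: 29(ω_s−ω_c) = −79(ω_r−ω_c),  ω_s=0, ω_r=1
Stage 1: 29(0−ω_c) = −79(1−ω_c)  ⇒  108ω_c = 79  ⇒  ω_c = 79/108
  ⇒ ω_c¹/ω_r¹ = 79/108
Stage 2: N_ring = 18 + 2·12 = 42
Stage 2: 18(ω_s−ω_c) = −42(ω_r−ω_c),  ω_r=0, ω_s=1
Stage 2: 18(1−ω_c) = −42(0−ω_c)  ⇒  60ω_c = 18  ⇒  ω_c = 3/10
  ⇒ ω_c²/ω_s² = 3/10
Coupling ω_s² = ω_c¹ ⇒ overall = 79/108 × 3/10 = 79/360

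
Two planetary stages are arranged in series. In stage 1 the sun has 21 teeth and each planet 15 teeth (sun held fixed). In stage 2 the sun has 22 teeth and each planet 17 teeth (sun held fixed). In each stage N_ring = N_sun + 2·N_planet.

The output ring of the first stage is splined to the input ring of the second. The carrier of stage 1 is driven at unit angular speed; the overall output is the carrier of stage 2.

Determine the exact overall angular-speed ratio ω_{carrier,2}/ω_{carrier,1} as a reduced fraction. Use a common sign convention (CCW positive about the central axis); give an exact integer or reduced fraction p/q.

Stage 1: N_ring = 21 + 2·15 = 51
Stage 1: 21(ω_s−ω_c) = −51(ω_r−ω_c),  ω_s=0, ω_c=1
Stage 1: ω_r = 1 − (21/51)(0−1) = 24/17
  ⇒ ω_r¹/ω_c¹ = 24/17
Stage 2: N_ring = 22 + 2·17 = 56
Stage 2: 22(ω_s−ω_c) = −56(ω_r−ω_c),  ω_s=0, ω_r=1
Stage 2: 22(0−ω_c) = −56(1−ω_c)  ⇒  78ω_c = 56  ⇒  ω_c = 28/39
  ⇒ ω_c²/ω_r² = 28/39
Coupling ω_r² = ω_r¹ ⇒ overall = 24/17 × 28/39 = 224/221

224/221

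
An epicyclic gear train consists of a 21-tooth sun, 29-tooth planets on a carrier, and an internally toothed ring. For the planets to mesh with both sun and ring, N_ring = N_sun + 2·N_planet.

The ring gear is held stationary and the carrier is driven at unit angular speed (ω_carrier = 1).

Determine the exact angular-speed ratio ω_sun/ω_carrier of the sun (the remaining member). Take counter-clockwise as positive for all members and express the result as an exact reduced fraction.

N_ring = 21 + 2·29 = 79
21(ω_s−ω_c) = −79(ω_r−ω_c),  ω_r=0, ω_c=1
ω_s = 1 − (79/21)(0−1) = 100/21
ω_s/ω_c = 100/21

100/21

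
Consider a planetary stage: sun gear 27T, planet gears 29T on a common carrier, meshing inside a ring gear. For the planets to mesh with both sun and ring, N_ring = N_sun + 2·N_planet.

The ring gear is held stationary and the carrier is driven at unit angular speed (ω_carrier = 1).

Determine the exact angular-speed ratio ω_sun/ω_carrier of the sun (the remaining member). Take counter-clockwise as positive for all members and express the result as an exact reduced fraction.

N_ring = 27 + 2·29 = 85
27(ω_s−ω_c) = −85(ω_r−ω_c),  ω_r=0, ω_c=1
ω_s = 1 − (85/27)(0−1) = 112/27
ω_s/ω_c = 112/27

112/27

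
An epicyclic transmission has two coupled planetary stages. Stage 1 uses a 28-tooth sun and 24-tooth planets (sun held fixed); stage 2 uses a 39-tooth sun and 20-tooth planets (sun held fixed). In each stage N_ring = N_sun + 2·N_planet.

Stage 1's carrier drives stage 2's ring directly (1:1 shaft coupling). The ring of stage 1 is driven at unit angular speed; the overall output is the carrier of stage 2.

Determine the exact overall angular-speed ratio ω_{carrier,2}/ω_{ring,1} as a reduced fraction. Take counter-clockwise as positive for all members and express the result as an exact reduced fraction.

1501/3068

Stage 1: N_ring = 28 + 2·24 = 76
Stage 1: 28(ω_s−ω_c) = −76(ω_r−ω_c),  ω_s=0, ω_r=1
Stage 1: 28(0−ω_c) = −76(1−ω_c)  ⇒  104ω_c = 76  ⇒  ω_c = 19/26
  ⇒ ω_c¹/ω_r¹ = 19/26
Stage 2: N_ring = 39 + 2·20 = 79
Stage 2: 39(ω_s−ω_c) = −79(ω_r−ω_c),  ω_s=0, ω_r=1
Stage 2: 39(0−ω_c) = −79(1−ω_c)  ⇒  118ω_c = 79  ⇒  ω_c = 79/118
  ⇒ ω_c²/ω_r² = 79/118
Coupling ω_r² = ω_c¹ ⇒ overall = 19/26 × 79/118 = 1501/3068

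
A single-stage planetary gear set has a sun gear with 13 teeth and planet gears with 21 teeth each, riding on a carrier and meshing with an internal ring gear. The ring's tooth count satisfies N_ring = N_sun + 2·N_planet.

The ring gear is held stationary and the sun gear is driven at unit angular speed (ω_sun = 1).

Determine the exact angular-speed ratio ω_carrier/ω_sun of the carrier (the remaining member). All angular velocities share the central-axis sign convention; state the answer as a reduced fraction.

N_ring = 13 + 2·21 = 55
13(ω_s−ω_c) = −55(ω_r−ω_c),  ω_r=0, ω_s=1
13(1−ω_c) = −55(0−ω_c)  ⇒  68ω_c = 13  ⇒  ω_c = 13/68
ω_c/ω_s = 13/68

13/68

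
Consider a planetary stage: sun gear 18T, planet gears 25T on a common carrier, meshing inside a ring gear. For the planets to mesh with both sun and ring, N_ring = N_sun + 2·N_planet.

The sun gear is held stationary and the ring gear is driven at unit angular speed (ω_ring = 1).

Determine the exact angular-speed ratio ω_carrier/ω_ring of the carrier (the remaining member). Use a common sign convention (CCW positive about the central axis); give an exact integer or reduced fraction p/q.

N_ring = 18 + 2·25 = 68
18(ω_s−ω_c) = −68(ω_r−ω_c),  ω_s=0, ω_r=1
18(0−ω_c) = −68(1−ω_c)  ⇒  86ω_c = 68  ⇒  ω_c = 34/43
ω_c/ω_r = 34/43

34/43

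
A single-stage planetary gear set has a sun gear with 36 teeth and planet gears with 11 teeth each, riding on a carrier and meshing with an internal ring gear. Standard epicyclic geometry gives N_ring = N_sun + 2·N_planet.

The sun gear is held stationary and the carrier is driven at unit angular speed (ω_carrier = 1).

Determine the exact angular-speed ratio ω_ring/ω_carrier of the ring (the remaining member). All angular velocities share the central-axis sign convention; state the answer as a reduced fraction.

N_ring = 36 + 2·11 = 58
36(ω_s−ω_c) = −58(ω_r−ω_c),  ω_s=0, ω_c=1
ω_r = 1 − (36/58)(0−1) = 47/29
ω_r/ω_c = 47/29

47/29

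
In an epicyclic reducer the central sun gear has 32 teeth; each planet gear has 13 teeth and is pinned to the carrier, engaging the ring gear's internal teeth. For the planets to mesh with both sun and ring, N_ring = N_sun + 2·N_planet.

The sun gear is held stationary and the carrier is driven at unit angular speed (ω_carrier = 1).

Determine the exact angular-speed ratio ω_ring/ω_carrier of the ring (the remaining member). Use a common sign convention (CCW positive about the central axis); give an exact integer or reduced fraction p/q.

45/29

N_ring = 32 + 2·13 = 58
32(ω_s−ω_c) = −58(ω_r−ω_c),  ω_s=0, ω_c=1
ω_r = 1 − (32/58)(0−1) = 45/29
ω_r/ω_c = 45/29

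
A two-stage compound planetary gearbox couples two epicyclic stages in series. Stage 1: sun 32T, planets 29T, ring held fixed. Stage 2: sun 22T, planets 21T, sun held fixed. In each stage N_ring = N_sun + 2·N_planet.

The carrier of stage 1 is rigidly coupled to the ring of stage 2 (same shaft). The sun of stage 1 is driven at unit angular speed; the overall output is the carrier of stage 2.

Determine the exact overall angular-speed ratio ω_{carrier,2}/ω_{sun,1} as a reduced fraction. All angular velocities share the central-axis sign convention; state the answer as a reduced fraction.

512/2623

Stage 1: N_ring = 32 + 2·29 = 90
Stage 1: 32(ω_s−ω_c) = −90(ω_r−ω_c),  ω_r=0, ω_s=1
Stage 1: 32(1−ω_c) = −90(0−ω_c)  ⇒  122ω_c = 32  ⇒  ω_c = 16/61
  ⇒ ω_c¹/ω_s¹ = 16/61
Stage 2: N_ring = 22 + 2·21 = 64
Stage 2: 22(ω_s−ω_c) = −64(ω_r−ω_c),  ω_s=0, ω_r=1
Stage 2: 22(0−ω_c) = −64(1−ω_c)  ⇒  86ω_c = 64  ⇒  ω_c = 32/43
  ⇒ ω_c²/ω_r² = 32/43
Coupling ω_r² = ω_c¹ ⇒ overall = 16/61 × 32/43 = 512/2623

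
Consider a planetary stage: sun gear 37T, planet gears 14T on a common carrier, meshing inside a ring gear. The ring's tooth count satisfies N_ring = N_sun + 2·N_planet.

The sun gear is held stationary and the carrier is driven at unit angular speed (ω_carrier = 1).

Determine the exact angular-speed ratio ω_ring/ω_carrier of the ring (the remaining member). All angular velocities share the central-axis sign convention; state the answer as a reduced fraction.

102/65

N_ring = 37 + 2·14 = 65
37(ω_s−ω_c) = −65(ω_r−ω_c),  ω_s=0, ω_c=1
ω_r = 1 − (37/65)(0−1) = 102/65
ω_r/ω_c = 102/65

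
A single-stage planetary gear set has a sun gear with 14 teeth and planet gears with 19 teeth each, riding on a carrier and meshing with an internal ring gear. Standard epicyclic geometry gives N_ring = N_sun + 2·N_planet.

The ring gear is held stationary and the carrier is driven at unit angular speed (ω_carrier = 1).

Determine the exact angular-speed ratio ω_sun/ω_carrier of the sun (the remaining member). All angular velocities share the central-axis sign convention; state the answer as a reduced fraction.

N_ring = 14 + 2·19 = 52
14(ω_s−ω_c) = −52(ω_r−ω_c),  ω_r=0, ω_c=1
ω_s = 1 − (52/14)(0−1) = 33/7
ω_s/ω_c = 33/7

33/7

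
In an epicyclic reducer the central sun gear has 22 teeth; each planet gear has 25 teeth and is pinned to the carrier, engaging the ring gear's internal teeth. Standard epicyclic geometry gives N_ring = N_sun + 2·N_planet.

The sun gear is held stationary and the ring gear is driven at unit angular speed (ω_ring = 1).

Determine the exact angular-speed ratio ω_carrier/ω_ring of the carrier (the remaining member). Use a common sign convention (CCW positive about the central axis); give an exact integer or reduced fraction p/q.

36/47

N_ring = 22 + 2·25 = 72
22(ω_s−ω_c) = −72(ω_r−ω_c),  ω_s=0, ω_r=1
22(0−ω_c) = −72(1−ω_c)  ⇒  94ω_c = 72  ⇒  ω_c = 36/47
ω_c/ω_r = 36/47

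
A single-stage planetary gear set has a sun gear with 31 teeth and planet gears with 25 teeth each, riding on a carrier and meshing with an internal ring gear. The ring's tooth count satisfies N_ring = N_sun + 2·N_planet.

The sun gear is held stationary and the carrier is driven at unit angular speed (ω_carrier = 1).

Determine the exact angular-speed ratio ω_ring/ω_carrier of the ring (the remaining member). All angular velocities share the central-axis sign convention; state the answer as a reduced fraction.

N_ring = 31 + 2·25 = 81
31(ω_s−ω_c) = −81(ω_r−ω_c),  ω_s=0, ω_c=1
ω_r = 1 − (31/81)(0−1) = 112/81
ω_r/ω_c = 112/81

112/81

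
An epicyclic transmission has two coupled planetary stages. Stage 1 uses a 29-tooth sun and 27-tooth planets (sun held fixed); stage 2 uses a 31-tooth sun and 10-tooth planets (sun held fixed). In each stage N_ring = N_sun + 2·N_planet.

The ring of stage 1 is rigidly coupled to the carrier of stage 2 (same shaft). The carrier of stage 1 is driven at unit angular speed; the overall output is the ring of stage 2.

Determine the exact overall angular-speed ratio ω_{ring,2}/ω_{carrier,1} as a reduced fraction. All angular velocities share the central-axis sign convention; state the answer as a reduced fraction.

9184/4233

Stage 1: N_ring = 29 + 2·27 = 83
Stage 1: 29(ω_s−ω_c) = −83(ω_r−ω_c),  ω_s=0, ω_c=1
Stage 1: ω_r = 1 − (29/83)(0−1) = 112/83
  ⇒ ω_r¹/ω_c¹ = 112/83
Stage 2: N_ring = 31 + 2·10 = 51
Stage 2: 31(ω_s−ω_c) = −51(ω_r−ω_c),  ω_s=0, ω_c=1
Stage 2: ω_r = 1 − (31/51)(0−1) = 82/51
  ⇒ ω_r²/ω_c² = 82/51
Coupling ω_c² = ω_r¹ ⇒ overall = 112/83 × 82/51 = 9184/4233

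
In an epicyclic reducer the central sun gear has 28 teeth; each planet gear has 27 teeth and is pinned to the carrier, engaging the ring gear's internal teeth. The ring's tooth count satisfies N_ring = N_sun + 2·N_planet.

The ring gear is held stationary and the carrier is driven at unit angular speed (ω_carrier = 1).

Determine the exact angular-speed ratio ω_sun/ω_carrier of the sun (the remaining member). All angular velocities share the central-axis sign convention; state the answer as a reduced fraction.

55/14

N_ring = 28 + 2·27 = 82
28(ω_s−ω_c) = −82(ω_r−ω_c),  ω_r=0, ω_c=1
ω_s = 1 − (82/28)(0−1) = 55/14
ω_s/ω_c = 55/14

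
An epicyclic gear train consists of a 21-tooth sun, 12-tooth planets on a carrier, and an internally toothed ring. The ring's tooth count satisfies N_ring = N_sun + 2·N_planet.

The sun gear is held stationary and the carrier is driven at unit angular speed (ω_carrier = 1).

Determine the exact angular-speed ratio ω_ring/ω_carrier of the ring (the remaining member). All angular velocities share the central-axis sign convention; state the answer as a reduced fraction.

22/15

N_ring = 21 + 2·12 = 45
21(ω_s−ω_c) = −45(ω_r−ω_c),  ω_s=0, ω_c=1
ω_r = 1 − (21/45)(0−1) = 22/15
ω_r/ω_c = 22/15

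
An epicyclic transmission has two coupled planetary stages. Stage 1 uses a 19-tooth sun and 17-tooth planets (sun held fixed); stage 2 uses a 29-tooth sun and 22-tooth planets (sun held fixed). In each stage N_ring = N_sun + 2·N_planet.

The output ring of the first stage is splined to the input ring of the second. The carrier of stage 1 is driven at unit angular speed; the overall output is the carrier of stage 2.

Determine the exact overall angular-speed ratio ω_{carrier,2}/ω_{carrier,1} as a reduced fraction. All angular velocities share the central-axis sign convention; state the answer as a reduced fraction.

Stage 1: N_ring = 19 + 2·17 = 53
Stage 1: 19(ω_s−ω_c) = −53(ω_r−ω_c),  ω_s=0, ω_c=1
Stage 1: ω_r = 1 − (19/53)(0−1) = 72/53
  ⇒ ω_r¹/ω_c¹ = 72/53
Stage 2: N_ring = 29 + 2·22 = 73
Stage 2: 29(ω_s−ω_c) = −73(ω_r−ω_c),  ω_s=0, ω_r=1
Stage 2: 29(0−ω_c) = −73(1−ω_c)  ⇒  102ω_c = 73  ⇒  ω_c = 73/102
  ⇒ ω_c²/ω_r² = 73/102
Coupling ω_r² = ω_r¹ ⇒ overall = 72/53 × 73/102 = 876/901

876/901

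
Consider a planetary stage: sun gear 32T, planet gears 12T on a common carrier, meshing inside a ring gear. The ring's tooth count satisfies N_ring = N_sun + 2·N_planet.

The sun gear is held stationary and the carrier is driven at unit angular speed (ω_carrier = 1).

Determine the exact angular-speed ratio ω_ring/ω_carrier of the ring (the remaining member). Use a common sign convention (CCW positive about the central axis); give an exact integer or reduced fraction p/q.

N_ring = 32 + 2·12 = 56
32(ω_s−ω_c) = −56(ω_r−ω_c),  ω_s=0, ω_c=1
ω_r = 1 − (32/56)(0−1) = 11/7
ω_r/ω_c = 11/7

11/7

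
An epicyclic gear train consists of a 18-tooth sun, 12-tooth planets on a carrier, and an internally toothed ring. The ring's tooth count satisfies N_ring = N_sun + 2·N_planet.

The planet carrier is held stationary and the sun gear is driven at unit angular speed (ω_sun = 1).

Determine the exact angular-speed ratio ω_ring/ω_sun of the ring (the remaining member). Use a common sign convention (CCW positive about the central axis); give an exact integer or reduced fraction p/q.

-3/7

N_ring = 18 + 2·12 = 42
18(ω_s−ω_c) = −42(ω_r−ω_c),  ω_c=0, ω_s=1
ω_r = 0 − (18/42)(1−0) = -3/7
ω_r/ω_s = -3/7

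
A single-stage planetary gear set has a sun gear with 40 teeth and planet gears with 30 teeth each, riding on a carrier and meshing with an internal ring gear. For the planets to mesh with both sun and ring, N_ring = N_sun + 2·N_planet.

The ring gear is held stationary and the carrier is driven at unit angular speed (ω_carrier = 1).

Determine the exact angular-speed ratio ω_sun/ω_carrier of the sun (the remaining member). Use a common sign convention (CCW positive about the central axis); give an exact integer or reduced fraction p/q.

7/2

N_ring = 40 + 2·30 = 100
40(ω_s−ω_c) = −100(ω_r−ω_c),  ω_r=0, ω_c=1
ω_s = 1 − (100/40)(0−1) = 7/2
ω_s/ω_c = 7/2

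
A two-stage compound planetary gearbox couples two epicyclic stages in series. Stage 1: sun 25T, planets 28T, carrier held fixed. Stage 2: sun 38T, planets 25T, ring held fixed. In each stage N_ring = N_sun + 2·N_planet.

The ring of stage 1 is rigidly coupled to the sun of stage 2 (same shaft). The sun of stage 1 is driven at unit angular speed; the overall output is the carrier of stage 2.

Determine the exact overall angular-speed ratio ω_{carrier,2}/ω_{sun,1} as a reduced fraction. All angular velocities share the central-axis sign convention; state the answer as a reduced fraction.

-475/5103

Stage 1: N_ring = 25 + 2·28 = 81
Stage 1: 25(ω_s−ω_c) = −81(ω_r−ω_c),  ω_c=0, ω_s=1
Stage 1: ω_r = 0 − (25/81)(1−0) = -25/81
  ⇒ ω_r¹/ω_s¹ = -25/81
Stage 2: N_ring = 38 + 2·25 = 88
Stage 2: 38(ω_s−ω_c) = −88(ω_r−ω_c),  ω_r=0, ω_s=1
Stage 2: 38(1−ω_c) = −88(0−ω_c)  ⇒  126ω_c = 38  ⇒  ω_c = 19/63
  ⇒ ω_c²/ω_s² = 19/63
Coupling ω_s² = ω_r¹ ⇒ overall = -25/81 × 19/63 = -475/5103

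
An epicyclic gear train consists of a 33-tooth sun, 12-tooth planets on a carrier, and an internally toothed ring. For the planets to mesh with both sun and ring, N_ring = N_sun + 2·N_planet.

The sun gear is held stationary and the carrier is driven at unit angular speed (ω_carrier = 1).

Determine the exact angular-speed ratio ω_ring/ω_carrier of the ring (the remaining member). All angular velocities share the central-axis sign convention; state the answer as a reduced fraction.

N_ring = 33 + 2·12 = 57
33(ω_s−ω_c) = −57(ω_r−ω_c),  ω_s=0, ω_c=1
ω_r = 1 − (33/57)(0−1) = 30/19
ω_r/ω_c = 30/19

30/19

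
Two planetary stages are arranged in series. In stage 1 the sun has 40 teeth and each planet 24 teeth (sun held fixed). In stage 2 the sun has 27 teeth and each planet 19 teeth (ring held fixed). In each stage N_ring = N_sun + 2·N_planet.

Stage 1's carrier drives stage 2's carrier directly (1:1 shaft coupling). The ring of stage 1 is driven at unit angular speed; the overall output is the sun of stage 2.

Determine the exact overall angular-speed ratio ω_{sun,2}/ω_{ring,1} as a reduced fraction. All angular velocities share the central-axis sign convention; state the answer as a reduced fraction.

Stage 1: N_ring = 40 + 2·24 = 88
Stage 1: 40(ω_s−ω_c) = −88(ω_r−ω_c),  ω_s=0, ω_r=1
Stage 1: 40(0−ω_c) = −88(1−ω_c)  ⇒  128ω_c = 88  ⇒  ω_c = 11/16
  ⇒ ω_c¹/ω_r¹ = 11/16
Stage 2: N_ring = 27 + 2·19 = 65
Stage 2: 27(ω_s−ω_c) = −65(ω_r−ω_c),  ω_r=0, ω_c=1
Stage 2: ω_s = 1 − (65/27)(0−1) = 92/27
  ⇒ ω_s²/ω_c² = 92/27
Coupling ω_c² = ω_c¹ ⇒ overall = 11/16 × 92/27 = 253/108

253/108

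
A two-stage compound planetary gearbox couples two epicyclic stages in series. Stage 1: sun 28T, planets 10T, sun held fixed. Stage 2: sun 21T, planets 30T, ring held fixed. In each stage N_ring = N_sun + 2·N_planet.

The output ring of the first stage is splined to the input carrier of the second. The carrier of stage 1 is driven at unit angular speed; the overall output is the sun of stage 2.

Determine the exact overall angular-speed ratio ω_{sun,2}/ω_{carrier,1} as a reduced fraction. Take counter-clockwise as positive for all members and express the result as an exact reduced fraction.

323/42

Stage 1: N_ring = 28 + 2·10 = 48
Stage 1: 28(ω_s−ω_c) = −48(ω_r−ω_c),  ω_s=0, ω_c=1
Stage 1: ω_r = 1 − (28/48)(0−1) = 19/12
  ⇒ ω_r¹/ω_c¹ = 19/12
Stage 2: N_ring = 21 + 2·30 = 81
Stage 2: 21(ω_s−ω_c) = −81(ω_r−ω_c),  ω_r=0, ω_c=1
Stage 2: ω_s = 1 − (81/21)(0−1) = 34/7
  ⇒ ω_s²/ω_c² = 34/7
Coupling ω_c² = ω_r¹ ⇒ overall = 19/12 × 34/7 = 323/42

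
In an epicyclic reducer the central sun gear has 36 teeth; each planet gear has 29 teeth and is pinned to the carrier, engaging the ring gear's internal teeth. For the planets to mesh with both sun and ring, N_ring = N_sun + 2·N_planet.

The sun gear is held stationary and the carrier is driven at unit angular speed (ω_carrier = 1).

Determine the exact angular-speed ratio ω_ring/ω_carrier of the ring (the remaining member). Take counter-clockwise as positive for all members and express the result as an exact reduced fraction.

65/47

N_ring = 36 + 2·29 = 94
36(ω_s−ω_c) = −94(ω_r−ω_c),  ω_s=0, ω_c=1
ω_r = 1 − (36/94)(0−1) = 65/47
ω_r/ω_c = 65/47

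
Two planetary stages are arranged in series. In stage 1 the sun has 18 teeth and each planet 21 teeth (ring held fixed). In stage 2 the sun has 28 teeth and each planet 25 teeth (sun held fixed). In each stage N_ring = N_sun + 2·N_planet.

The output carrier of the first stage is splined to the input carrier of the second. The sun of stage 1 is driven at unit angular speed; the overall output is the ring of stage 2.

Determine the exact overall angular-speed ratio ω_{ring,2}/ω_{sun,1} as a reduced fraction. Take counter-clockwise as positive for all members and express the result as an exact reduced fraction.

53/169

Stage 1: N_ring = 18 + 2·21 = 60
Stage 1: 18(ω_s−ω_c) = −60(ω_r−ω_c),  ω_r=0, ω_s=1
Stage 1: 18(1−ω_c) = −60(0−ω_c)  ⇒  78ω_c = 18  ⇒  ω_c = 3/13
  ⇒ ω_c¹/ω_s¹ = 3/13
Stage 2: N_ring = 28 + 2·25 = 78
Stage 2: 28(ω_s−ω_c) = −78(ω_r−ω_c),  ω_s=0, ω_c=1
Stage 2: ω_r = 1 − (28/78)(0−1) = 53/39
  ⇒ ω_r²/ω_c² = 53/39
Coupling ω_c² = ω_c¹ ⇒ overall = 3/13 × 53/39 = 53/169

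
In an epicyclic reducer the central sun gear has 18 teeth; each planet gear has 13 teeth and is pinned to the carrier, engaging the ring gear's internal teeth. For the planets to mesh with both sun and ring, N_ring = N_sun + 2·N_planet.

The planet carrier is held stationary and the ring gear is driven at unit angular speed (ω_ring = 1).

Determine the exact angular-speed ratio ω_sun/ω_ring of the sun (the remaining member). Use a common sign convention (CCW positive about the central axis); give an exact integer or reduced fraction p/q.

-22/9

N_ring = 18 + 2·13 = 44
18(ω_s−ω_c) = −44(ω_r−ω_c),  ω_c=0, ω_r=1
ω_s = 0 − (44/18)(1−0) = -22/9
ω_s/ω_r = -22/9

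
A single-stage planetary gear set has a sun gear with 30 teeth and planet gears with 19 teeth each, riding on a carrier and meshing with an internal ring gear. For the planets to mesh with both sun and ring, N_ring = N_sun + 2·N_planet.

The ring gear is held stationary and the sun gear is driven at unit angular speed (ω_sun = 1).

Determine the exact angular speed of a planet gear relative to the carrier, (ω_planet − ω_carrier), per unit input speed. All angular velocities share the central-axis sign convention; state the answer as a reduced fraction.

-1020/931

N_ring = 30 + 2·19 = 68
30(ω_s−ω_c) = −68(ω_r−ω_c),  ω_r=0, ω_s=1
30(1−ω_c) = −68(0−ω_c)  ⇒  98ω_c = 30  ⇒  ω_c = 15/49
sun–planet: 30·(1−15/49) = −19·(ω_p−ω_c)  ⇒  ω_p−ω_c = −(30/19)·(34/49) = -1020/931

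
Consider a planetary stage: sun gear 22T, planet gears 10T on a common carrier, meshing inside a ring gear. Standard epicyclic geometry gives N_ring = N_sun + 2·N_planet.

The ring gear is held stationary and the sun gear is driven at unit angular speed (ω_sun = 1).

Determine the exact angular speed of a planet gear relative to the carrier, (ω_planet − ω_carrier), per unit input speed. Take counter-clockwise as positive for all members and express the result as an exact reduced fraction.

N_ring = 22 + 2·10 = 42
22(ω_s−ω_c) = −42(ω_r−ω_c),  ω_r=0, ω_s=1
22(1−ω_c) = −42(0−ω_c)  ⇒  64ω_c = 22  ⇒  ω_c = 11/32
sun–planet: 22·(1−11/32) = −10·(ω_p−ω_c)  ⇒  ω_p−ω_c = −(22/10)·(21/32) = -231/160

-231/160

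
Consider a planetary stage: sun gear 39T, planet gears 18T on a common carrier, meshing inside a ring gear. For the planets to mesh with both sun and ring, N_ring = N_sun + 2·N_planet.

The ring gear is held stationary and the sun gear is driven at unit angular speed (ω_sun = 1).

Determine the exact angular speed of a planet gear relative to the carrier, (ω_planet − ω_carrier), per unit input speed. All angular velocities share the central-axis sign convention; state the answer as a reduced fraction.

N_ring = 39 + 2·18 = 75
39(ω_s−ω_c) = −75(ω_r−ω_c),  ω_r=0, ω_s=1
39(1−ω_c) = −75(0−ω_c)  ⇒  114ω_c = 39  ⇒  ω_c = 13/38
sun–planet: 39·(1−13/38) = −18·(ω_p−ω_c)  ⇒  ω_p−ω_c = −(39/18)·(25/38) = -325/228

-325/228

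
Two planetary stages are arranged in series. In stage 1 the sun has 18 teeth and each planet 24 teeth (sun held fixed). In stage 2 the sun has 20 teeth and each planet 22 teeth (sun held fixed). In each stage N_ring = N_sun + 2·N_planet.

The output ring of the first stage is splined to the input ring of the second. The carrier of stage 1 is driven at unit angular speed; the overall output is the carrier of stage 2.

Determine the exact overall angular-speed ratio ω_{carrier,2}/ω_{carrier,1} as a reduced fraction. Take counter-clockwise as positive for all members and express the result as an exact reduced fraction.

Stage 1: N_ring = 18 + 2·24 = 66
Stage 1: 18(ω_s−ω_c) = −66(ω_r−ω_c),  ω_s=0, ω_c=1
Stage 1: ω_r = 1 − (18/66)(0−1) = 14/11
  ⇒ ω_r¹/ω_c¹ = 14/11
Stage 2: N_ring = 20 + 2·22 = 64
Stage 2: 20(ω_s−ω_c) = −64(ω_r−ω_c),  ω_s=0, ω_r=1
Stage 2: 20(0−ω_c) = −64(1−ω_c)  ⇒  84ω_c = 64  ⇒  ω_c = 16/21
  ⇒ ω_c²/ω_r² = 16/21
Coupling ω_r² = ω_r¹ ⇒ overall = 14/11 × 16/21 = 32/33

32/33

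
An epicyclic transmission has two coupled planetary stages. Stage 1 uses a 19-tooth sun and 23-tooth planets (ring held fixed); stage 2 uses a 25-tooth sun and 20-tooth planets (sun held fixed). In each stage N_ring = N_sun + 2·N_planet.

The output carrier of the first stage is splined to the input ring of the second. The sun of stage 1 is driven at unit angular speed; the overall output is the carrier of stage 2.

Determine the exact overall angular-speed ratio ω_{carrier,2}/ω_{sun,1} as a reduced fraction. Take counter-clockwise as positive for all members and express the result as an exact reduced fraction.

Stage 1: N_ring = 19 + 2·23 = 65
Stage 1: 19(ω_s−ω_c) = −65(ω_r−ω_c),  ω_r=0, ω_s=1
Stage 1: 19(1−ω_c) = −65(0−ω_c)  ⇒  84ω_c = 19  ⇒  ω_c = 19/84
  ⇒ ω_c¹/ω_s¹ = 19/84
Stage 2: N_ring = 25 + 2·20 = 65
Stage 2: 25(ω_s−ω_c) = −65(ω_r−ω_c),  ω_s=0, ω_r=1
Stage 2: 25(0−ω_c) = −65(1−ω_c)  ⇒  90ω_c = 65  ⇒  ω_c = 13/18
  ⇒ ω_c²/ω_r² = 13/18
Coupling ω_r² = ω_c¹ ⇒ overall = 19/84 × 13/18 = 247/1512

247/1512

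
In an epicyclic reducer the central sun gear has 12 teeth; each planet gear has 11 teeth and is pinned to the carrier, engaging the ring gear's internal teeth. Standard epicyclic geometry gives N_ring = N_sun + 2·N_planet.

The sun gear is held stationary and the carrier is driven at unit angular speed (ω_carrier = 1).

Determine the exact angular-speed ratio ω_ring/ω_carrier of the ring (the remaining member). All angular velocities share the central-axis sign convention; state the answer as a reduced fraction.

23/17

N_ring = 12 + 2·11 = 34
12(ω_s−ω_c) = −34(ω_r−ω_c),  ω_s=0, ω_c=1
ω_r = 1 − (12/34)(0−1) = 23/17
ω_r/ω_c = 23/17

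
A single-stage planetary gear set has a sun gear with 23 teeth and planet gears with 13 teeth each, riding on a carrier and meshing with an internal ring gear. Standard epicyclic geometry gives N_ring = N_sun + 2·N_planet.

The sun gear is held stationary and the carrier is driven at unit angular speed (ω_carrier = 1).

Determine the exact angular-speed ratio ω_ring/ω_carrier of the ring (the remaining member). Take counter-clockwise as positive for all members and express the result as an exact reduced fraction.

N_ring = 23 + 2·13 = 49
23(ω_s−ω_c) = −49(ω_r−ω_c),  ω_s=0, ω_c=1
ω_r = 1 − (23/49)(0−1) = 72/49
ω_r/ω_c = 72/49

72/49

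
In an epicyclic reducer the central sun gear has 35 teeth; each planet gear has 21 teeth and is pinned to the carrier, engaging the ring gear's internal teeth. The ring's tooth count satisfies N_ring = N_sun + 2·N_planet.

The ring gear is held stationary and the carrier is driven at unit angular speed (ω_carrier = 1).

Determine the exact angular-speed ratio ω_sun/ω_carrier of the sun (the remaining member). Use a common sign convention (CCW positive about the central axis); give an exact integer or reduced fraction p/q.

N_ring = 35 + 2·21 = 77
35(ω_s−ω_c) = −77(ω_r−ω_c),  ω_r=0, ω_c=1
ω_s = 1 − (77/35)(0−1) = 16/5
ω_s/ω_c = 16/5

16/5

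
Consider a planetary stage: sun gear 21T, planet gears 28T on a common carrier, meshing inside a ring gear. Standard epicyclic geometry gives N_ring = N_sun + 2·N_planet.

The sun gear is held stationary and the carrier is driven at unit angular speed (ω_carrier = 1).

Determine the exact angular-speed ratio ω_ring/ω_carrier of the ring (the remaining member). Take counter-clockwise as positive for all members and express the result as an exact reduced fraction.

14/11

N_ring = 21 + 2·28 = 77
21(ω_s−ω_c) = −77(ω_r−ω_c),  ω_s=0, ω_c=1
ω_r = 1 − (21/77)(0−1) = 14/11
ω_r/ω_c = 14/11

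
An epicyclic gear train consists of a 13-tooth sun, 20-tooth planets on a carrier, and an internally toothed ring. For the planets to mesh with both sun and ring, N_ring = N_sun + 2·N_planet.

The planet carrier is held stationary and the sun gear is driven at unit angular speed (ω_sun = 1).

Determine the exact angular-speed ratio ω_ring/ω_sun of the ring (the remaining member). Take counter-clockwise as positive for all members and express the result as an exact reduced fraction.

N_ring = 13 + 2·20 = 53
13(ω_s−ω_c) = −53(ω_r−ω_c),  ω_c=0, ω_s=1
ω_r = 0 − (13/53)(1−0) = -13/53
ω_r/ω_s = -13/53

-13/53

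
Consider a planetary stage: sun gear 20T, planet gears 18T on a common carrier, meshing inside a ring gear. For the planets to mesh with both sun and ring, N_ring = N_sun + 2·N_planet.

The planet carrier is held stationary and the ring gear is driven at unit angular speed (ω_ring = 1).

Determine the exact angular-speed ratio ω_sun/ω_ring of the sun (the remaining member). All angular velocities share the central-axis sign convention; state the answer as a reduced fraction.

-14/5

N_ring = 20 + 2·18 = 56
20(ω_s−ω_c) = −56(ω_r−ω_c),  ω_c=0, ω_r=1
ω_s = 0 − (56/20)(1−0) = -14/5
ω_s/ω_r = -14/5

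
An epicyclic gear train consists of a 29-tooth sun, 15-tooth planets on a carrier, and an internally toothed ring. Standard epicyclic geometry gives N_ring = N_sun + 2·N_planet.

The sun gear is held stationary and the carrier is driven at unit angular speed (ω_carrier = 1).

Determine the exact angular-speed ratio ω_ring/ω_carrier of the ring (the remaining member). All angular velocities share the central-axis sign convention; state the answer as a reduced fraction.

88/59

N_ring = 29 + 2·15 = 59
29(ω_s−ω_c) = −59(ω_r−ω_c),  ω_s=0, ω_c=1
ω_r = 1 − (29/59)(0−1) = 88/59
ω_r/ω_c = 88/59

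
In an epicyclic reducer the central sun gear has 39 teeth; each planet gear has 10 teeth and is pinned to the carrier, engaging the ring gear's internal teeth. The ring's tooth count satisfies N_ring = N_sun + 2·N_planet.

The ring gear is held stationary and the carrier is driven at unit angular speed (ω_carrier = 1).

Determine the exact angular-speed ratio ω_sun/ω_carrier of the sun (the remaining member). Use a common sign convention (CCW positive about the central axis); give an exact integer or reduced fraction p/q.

98/39

N_ring = 39 + 2·10 = 59
39(ω_s−ω_c) = −59(ω_r−ω_c),  ω_r=0, ω_c=1
ω_s = 1 − (59/39)(0−1) = 98/39
ω_s/ω_c = 98/39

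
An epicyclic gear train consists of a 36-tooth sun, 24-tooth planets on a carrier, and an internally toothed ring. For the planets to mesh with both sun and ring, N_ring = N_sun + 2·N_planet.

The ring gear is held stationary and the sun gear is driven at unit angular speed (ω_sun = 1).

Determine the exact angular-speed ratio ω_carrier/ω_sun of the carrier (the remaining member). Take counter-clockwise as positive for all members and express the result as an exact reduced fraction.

N_ring = 36 + 2·24 = 84
36(ω_s−ω_c) = −84(ω_r−ω_c),  ω_r=0, ω_s=1
36(1−ω_c) = −84(0−ω_c)  ⇒  120ω_c = 36  ⇒  ω_c = 3/10
ω_c/ω_s = 3/10

3/10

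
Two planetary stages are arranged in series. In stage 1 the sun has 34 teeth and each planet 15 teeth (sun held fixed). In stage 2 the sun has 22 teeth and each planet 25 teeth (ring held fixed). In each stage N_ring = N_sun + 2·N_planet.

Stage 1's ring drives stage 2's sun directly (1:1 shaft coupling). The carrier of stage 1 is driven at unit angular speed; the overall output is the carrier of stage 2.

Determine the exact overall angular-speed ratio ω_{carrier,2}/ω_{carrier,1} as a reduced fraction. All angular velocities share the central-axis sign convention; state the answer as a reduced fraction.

539/1504

Stage 1: N_ring = 34 + 2·15 = 64
Stage 1: 34(ω_s−ω_c) = −64(ω_r−ω_c),  ω_s=0, ω_c=1
Stage 1: ω_r = 1 − (34/64)(0−1) = 49/32
  ⇒ ω_r¹/ω_c¹ = 49/32
Stage 2: N_ring = 22 + 2·25 = 72
Stage 2: 22(ω_s−ω_c) = −72(ω_r−ω_c),  ω_r=0, ω_s=1
Stage 2: 22(1−ω_c) = −72(0−ω_c)  ⇒  94ω_c = 22  ⇒  ω_c = 11/47
  ⇒ ω_c²/ω_s² = 11/47
Coupling ω_s² = ω_r¹ ⇒ overall = 49/32 × 11/47 = 539/1504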